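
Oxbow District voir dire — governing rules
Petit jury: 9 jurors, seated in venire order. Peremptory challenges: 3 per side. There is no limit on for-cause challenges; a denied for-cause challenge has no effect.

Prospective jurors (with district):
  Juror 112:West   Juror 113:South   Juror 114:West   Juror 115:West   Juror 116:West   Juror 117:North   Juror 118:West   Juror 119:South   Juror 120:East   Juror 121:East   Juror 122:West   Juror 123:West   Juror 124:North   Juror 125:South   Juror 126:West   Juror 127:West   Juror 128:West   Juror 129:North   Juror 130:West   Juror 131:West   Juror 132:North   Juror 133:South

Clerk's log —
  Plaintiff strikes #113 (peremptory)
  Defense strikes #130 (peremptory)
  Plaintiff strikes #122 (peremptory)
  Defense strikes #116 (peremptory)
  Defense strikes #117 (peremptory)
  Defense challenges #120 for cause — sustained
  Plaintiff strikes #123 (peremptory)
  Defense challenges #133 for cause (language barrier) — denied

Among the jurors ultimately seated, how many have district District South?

Removed: #113, #116, #117, #120, #122, #123, #130.
Seated jurors 1–9: #112, #114, #115, #118, #119, #121, #124, #125, #126.
Of those, in District South: #119, #125 → 2.

2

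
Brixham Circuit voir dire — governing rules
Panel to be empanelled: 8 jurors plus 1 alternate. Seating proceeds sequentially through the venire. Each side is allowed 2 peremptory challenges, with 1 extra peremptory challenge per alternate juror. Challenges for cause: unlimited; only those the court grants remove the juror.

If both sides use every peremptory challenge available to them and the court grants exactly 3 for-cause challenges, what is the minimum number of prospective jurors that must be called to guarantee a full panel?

Seats to fill: 8 + 1 alternates = 9.
Peremptories: 2 + 1×1 = 3 per side × 2 sides = 6.
For-cause removals: 3.
Minimum venire: 9 + 6 + 3 = 18.

18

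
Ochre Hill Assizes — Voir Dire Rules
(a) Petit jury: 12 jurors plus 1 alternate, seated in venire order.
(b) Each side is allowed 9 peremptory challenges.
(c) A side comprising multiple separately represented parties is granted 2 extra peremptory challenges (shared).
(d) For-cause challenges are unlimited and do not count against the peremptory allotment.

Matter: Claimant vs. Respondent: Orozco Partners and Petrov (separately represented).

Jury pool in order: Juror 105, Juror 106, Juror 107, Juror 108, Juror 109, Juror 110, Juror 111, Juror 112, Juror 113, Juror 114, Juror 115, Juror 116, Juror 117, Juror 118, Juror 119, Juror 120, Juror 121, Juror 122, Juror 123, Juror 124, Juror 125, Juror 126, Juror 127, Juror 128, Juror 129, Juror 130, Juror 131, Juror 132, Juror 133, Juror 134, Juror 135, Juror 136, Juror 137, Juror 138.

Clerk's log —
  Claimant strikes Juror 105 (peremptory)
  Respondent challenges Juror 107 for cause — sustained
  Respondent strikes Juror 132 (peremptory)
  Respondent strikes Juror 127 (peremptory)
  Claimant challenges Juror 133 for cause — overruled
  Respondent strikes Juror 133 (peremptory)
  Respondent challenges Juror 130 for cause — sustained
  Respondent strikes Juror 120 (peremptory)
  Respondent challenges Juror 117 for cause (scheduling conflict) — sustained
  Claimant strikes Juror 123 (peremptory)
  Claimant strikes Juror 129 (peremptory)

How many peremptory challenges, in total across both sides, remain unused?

13

Claimant allotment: 9. Respondent allotment: 9 base + 2 multi-party = 11.
Claimant peremptories used: #105, #123, #129 — 3 (the for-cause on #133 doesn't count).
Respondent peremptories used: #132, #127, #133, #120 — 4 (for-cause on #107, #130, #117 don't count).
Remaining: (9 − 3) + (11 − 4) = 13.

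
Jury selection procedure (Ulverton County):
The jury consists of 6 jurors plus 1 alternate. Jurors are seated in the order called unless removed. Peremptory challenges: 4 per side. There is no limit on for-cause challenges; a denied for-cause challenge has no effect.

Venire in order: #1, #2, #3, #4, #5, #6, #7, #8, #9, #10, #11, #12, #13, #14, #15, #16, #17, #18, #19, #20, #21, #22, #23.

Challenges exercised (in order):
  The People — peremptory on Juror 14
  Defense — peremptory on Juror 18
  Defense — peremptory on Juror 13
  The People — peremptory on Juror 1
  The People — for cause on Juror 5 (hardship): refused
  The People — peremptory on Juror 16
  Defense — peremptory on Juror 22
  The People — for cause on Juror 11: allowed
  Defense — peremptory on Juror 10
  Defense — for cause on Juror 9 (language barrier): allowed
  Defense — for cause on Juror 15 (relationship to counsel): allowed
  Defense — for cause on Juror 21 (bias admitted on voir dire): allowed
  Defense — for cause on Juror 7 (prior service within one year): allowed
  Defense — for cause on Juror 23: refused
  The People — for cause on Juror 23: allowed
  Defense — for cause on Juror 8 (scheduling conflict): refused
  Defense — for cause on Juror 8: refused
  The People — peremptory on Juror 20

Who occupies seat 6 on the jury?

8

Removed: #1, #7, #9, #10, #11, #13, #14, #15, #16, #18, #20, #21, #22, #23. (#5, #8 stay — for-cause denied.)
Seating in order: seats 1–6 → #2, #3, #4, #5, #6, #8; alternates → #12.
So seat 6 is #8.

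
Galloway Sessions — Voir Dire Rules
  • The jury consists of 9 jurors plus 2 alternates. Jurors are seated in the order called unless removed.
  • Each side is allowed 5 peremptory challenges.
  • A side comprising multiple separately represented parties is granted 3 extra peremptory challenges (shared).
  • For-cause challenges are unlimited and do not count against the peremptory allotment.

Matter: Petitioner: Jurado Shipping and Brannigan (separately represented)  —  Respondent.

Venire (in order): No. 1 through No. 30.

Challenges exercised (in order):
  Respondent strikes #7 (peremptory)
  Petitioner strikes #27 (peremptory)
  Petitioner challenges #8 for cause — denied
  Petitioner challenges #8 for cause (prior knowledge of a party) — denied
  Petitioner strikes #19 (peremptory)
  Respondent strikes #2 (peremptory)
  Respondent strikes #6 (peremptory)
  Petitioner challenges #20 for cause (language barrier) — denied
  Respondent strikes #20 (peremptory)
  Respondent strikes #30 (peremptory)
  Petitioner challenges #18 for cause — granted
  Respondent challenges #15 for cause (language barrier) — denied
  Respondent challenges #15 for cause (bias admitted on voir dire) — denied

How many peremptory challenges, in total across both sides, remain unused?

Petitioner allotment: 5 base + 3 multi-party = 8. Respondent allotment: 5.
Petitioner peremptories used: #27, #19 — 2 (for-cause on #8, #8, #20, #18 don't count).
Respondent peremptories used: #7, #2, #6, #20, #30 — 5 (for-cause on #15, #15 don't count).
Remaining: (8 − 2) + (5 − 5) = 6.

6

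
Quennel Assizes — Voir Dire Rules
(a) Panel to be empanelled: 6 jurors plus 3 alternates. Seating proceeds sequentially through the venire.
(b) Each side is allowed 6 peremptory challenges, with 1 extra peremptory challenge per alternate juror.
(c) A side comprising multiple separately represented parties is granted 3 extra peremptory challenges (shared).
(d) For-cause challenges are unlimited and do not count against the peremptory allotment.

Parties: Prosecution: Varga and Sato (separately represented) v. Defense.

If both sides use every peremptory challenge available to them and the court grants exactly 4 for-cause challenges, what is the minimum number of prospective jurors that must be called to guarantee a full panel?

34

Seats to fill: 6 + 3 alternates = 9.
Peremptories — Prosecution: 6 + 1×3 + 3 = 12; Defense: 6 + 1×3 = 9; total 21.
For-cause removals: 4.
Minimum venire: 9 + 21 + 4 = 34.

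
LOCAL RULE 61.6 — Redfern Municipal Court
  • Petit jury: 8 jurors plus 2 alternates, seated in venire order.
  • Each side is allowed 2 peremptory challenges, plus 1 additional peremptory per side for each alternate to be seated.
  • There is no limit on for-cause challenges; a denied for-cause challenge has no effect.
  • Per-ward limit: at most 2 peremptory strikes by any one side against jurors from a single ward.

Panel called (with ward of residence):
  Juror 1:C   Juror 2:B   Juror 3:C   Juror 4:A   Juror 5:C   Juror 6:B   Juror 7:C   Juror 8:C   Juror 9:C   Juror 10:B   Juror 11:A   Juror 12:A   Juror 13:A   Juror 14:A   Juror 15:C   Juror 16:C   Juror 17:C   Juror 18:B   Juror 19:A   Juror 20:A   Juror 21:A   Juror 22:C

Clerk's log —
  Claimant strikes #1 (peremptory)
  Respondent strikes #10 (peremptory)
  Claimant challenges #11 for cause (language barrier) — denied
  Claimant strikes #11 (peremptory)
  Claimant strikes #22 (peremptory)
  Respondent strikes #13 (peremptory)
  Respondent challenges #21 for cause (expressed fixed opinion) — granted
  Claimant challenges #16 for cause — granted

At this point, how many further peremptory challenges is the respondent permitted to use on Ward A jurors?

Respondent peremptories so far: #10, #13 — 2 of 4 used, 2 left overall.
Against Ward A: #13 — 1 used; per-ward cap 2 leaves 1.
Binding limit: min(2, 1) = 1.

1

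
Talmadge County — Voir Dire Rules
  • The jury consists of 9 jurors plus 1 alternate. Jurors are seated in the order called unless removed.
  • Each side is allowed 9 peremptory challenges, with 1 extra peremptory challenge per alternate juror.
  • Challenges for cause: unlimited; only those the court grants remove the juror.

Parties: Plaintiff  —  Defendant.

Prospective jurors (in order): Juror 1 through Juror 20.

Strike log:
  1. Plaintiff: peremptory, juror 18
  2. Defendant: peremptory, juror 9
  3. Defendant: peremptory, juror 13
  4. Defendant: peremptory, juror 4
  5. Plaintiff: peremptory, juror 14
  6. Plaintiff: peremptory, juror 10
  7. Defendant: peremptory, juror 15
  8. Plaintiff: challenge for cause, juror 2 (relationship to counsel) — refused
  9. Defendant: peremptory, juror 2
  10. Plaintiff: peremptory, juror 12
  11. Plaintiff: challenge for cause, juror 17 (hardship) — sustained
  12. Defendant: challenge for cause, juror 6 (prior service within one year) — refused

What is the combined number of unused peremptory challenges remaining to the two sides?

11

Plaintiff allotment: 9 base + 1 × 1 alternate = 10. Defendant allotment: 9 base + 1 × 1 alternate = 10.
Plaintiff peremptories used: #18, #14, #10, #12 — 4 (for-cause on #2, #17 don't count).
Defendant peremptories used: #9, #13, #4, #15, #2 — 5 (the for-cause on #6 doesn't count).
Remaining: (10 − 4) + (10 − 5) = 11.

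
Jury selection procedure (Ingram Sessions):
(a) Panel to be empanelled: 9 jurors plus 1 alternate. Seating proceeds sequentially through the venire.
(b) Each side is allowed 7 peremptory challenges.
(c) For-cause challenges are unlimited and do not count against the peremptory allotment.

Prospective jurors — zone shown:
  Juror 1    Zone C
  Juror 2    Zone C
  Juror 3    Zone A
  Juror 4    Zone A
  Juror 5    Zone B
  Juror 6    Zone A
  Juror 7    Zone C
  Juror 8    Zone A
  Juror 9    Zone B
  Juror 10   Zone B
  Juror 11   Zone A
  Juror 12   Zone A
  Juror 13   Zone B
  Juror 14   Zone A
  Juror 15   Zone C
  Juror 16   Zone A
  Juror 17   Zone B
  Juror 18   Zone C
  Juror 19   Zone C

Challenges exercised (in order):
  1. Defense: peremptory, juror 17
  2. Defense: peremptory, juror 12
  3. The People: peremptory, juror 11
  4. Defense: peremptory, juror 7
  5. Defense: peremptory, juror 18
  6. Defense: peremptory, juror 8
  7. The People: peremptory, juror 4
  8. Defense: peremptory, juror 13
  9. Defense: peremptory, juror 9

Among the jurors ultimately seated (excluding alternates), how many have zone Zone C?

Removed: #4, #7, #8, #9, #11, #12, #13, #17, #18.
Seated jurors 1–9: #1, #2, #3, #5, #6, #10, #14, #15, #16 (alternates #19 not counted).
Of those, in Zone C: #1, #2, #15 → 3.

3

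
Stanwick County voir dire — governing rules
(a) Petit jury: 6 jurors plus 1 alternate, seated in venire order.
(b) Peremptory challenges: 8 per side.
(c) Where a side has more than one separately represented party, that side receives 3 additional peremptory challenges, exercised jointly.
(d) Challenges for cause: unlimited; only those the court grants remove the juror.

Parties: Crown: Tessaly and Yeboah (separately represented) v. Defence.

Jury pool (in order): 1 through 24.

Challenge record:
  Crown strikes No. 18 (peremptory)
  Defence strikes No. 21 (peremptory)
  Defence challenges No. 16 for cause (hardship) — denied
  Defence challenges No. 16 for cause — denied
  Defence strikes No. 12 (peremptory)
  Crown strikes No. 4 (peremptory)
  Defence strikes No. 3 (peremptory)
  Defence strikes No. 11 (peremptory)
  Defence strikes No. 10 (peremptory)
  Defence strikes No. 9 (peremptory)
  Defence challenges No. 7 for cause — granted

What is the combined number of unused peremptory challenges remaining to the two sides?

11

Crown allotment: 8 base + 3 multi-party = 11. Defence allotment: 8.
Crown peremptories used: #18, #4 — 2.
Defence peremptories used: #21, #12, #3, #11, #10, #9 — 6 (for-cause on #16, #16, #7 don't count).
Remaining: (11 − 2) + (8 − 6) = 11.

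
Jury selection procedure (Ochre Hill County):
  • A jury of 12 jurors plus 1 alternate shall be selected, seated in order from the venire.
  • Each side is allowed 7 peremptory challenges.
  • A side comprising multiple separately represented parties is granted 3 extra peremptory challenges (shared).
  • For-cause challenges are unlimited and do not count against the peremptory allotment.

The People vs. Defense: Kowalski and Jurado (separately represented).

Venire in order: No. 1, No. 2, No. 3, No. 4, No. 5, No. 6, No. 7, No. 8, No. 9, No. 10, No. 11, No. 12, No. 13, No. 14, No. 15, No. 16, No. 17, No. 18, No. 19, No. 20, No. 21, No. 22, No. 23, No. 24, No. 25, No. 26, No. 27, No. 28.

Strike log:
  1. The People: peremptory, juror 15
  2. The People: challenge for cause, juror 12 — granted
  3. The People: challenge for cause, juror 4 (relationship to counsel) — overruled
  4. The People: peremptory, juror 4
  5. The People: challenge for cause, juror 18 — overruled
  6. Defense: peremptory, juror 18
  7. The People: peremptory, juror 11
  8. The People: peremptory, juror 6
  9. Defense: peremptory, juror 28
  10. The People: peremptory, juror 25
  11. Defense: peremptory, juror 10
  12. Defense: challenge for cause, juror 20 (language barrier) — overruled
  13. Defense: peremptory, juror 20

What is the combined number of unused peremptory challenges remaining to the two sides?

8

The People allotment: 7. Defense allotment: 7 base + 3 multi-party = 10.
The People peremptories used: #15, #4, #11, #6, #25 — 5 (for-cause on #12, #4, #18 don't count).
Defense peremptories used: #18, #28, #10, #20 — 4 (the for-cause on #20 doesn't count).
Remaining: (7 − 5) + (10 − 4) = 8.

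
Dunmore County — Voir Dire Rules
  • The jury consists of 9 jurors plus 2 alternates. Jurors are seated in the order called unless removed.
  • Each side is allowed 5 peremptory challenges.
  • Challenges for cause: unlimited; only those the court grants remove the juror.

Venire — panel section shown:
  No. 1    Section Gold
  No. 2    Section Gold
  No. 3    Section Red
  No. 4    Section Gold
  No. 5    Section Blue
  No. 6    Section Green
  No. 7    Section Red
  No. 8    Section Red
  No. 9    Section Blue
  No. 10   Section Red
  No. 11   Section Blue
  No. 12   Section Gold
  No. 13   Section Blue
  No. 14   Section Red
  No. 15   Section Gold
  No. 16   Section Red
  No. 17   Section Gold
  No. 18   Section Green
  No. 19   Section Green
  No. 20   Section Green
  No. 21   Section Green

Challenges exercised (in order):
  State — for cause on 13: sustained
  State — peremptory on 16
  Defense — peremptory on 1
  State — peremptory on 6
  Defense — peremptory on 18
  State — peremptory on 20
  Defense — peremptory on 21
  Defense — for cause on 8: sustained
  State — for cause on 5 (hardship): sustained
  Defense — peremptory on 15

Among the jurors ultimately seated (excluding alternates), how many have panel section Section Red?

4

Removed: #1, #5, #6, #8, #13, #15, #16, #18, #20, #21.
Seated jurors 1–9: #2, #3, #4, #7, #9, #10, #11, #12, #14 (alternates #17, #19 not counted).
Of those, in Section Red: #3, #7, #10, #14 → 4.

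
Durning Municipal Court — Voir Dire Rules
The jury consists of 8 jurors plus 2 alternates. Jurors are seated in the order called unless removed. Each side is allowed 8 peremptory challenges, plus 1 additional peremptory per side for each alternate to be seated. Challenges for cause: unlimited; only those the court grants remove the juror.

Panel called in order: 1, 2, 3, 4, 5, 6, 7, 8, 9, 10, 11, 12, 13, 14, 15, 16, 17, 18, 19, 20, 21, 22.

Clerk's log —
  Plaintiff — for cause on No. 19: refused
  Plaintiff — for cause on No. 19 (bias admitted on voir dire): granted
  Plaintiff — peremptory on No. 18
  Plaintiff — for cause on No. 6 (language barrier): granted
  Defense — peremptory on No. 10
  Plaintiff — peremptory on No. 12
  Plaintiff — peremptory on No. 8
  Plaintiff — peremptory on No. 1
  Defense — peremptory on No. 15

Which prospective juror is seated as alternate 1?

14

Removed: #1, #6, #8, #10, #12, #15, #18, #19.
Seating in order: seats 1–8 → #2, #3, #4, #5, #7, #9, #11, #13; alternates → #14, #16.
So alternate 1 is #14.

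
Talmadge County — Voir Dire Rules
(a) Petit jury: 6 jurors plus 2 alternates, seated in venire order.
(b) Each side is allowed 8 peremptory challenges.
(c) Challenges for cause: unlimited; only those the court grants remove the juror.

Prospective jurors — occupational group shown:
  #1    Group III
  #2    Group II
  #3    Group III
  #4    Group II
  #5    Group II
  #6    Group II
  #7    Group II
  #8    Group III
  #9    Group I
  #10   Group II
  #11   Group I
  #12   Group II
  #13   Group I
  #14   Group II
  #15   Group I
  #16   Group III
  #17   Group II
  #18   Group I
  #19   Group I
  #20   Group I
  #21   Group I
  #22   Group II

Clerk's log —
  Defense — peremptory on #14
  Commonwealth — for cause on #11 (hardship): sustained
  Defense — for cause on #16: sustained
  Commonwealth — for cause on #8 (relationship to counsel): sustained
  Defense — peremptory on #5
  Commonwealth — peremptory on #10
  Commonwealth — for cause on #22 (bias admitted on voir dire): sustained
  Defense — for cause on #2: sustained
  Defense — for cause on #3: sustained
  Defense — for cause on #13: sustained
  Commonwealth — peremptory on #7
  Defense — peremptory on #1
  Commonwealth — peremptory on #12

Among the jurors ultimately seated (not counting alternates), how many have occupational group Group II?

Removed: #1, #2, #3, #5, #7, #8, #10, #11, #12, #13, #14, #16, #22.
Seated jurors 1–6: #4, #6, #9, #15, #17, #18 (alternates #19, #20 not counted).
Of those, in Group II: #4, #6, #17 → 3.

3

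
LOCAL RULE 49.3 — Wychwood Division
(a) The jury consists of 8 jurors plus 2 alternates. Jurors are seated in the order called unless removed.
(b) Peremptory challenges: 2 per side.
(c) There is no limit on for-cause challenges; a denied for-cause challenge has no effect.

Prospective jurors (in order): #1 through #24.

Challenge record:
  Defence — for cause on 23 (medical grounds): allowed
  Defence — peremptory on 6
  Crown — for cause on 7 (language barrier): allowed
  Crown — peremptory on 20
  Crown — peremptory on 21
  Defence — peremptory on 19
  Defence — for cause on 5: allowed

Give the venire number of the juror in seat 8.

Removed: #5, #6, #7, #19, #20, #21, #23.
Seating in order: seats 1–8 → #1, #2, #3, #4, #8, #9, #10, #11; alternates → #12, #13.
So seat 8 is #11.

11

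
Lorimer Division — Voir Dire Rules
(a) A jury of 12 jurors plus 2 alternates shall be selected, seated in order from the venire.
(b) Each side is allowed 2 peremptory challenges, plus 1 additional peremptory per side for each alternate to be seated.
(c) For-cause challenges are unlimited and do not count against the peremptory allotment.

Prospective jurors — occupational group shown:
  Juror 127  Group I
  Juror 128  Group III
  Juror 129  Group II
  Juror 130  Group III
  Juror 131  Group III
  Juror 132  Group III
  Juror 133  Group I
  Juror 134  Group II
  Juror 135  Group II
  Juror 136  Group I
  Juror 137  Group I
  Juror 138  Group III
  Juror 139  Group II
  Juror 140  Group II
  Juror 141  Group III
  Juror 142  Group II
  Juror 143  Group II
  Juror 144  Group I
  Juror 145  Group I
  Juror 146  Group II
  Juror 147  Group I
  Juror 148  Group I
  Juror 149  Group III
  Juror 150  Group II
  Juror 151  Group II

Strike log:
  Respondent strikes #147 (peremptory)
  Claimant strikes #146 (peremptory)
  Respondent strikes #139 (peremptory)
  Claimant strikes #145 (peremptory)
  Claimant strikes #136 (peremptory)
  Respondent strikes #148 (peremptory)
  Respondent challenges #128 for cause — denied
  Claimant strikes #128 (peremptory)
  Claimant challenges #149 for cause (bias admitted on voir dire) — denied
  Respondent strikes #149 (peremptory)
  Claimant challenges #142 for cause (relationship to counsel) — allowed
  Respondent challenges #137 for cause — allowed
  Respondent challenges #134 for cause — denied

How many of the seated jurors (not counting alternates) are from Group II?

5

Removed: #128, #136, #137, #139, #142, #145, #146, #147, #148, #149.
Seated jurors 1–12: #127, #129, #130, #131, #132, #133, #134, #135, #138, #140, #141, #143 (alternates #144, #150 not counted).
Of those, in Group II: #129, #134, #135, #140, #143 → 5.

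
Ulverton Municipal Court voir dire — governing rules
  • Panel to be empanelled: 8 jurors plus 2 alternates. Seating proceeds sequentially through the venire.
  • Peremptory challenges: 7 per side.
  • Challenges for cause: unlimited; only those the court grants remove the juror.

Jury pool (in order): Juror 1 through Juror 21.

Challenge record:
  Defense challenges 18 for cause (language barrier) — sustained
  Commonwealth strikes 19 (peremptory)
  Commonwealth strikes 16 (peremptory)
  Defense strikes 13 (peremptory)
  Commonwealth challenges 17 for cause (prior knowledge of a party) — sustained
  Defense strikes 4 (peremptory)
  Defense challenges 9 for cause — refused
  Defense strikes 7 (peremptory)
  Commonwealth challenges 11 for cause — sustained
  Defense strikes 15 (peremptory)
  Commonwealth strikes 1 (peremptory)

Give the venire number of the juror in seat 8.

12

Removed: #1, #4, #7, #11, #13, #15, #16, #17, #18, #19. (#9 stays — for-cause denied.)
Seating in order: seats 1–8 → #2, #3, #5, #6, #8, #9, #10, #12; alternates → #14, #20.
So seat 8 is #12.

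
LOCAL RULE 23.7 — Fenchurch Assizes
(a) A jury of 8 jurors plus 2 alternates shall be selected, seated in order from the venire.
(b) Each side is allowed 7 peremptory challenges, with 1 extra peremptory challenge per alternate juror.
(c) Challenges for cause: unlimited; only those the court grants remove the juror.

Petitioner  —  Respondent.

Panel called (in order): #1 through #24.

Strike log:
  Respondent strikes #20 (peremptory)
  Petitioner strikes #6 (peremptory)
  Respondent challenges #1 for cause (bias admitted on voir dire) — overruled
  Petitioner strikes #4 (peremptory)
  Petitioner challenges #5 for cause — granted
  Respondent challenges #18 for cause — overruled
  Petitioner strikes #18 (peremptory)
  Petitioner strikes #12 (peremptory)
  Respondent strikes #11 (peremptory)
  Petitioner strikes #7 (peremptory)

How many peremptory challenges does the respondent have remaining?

Respondent allotment: 7 base + 1 × 2 alternates = 9.
Respondent peremptories used: #20, #11 — 2 (for-cause on #1, #18 don't count).
Remaining: 9 − 2 = 7.

7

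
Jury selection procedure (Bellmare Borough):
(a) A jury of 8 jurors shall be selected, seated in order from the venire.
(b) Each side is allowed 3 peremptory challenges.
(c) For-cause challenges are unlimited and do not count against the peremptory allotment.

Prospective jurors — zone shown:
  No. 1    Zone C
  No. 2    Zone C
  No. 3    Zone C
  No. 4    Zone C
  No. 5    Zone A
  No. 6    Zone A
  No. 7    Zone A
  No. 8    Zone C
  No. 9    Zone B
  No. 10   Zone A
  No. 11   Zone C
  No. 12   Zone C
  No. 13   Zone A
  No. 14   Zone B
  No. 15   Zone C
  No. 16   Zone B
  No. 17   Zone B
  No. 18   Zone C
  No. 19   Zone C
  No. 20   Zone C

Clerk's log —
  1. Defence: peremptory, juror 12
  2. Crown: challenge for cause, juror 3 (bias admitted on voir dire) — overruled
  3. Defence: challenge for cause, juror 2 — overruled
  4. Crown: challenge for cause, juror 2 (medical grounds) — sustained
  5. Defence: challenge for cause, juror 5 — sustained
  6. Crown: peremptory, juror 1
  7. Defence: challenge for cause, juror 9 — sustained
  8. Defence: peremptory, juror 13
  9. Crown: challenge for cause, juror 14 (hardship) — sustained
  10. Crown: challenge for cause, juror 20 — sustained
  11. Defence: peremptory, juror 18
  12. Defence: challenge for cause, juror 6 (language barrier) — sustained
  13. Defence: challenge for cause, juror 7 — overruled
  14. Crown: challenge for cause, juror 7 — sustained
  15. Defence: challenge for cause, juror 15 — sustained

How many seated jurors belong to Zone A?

1

Removed: #1, #2, #5, #6, #7, #9, #12, #13, #14, #15, #18, #20.
Seated jurors 1–8: #3, #4, #8, #10, #11, #16, #17, #19.
Of those, in Zone A: #10 → 1.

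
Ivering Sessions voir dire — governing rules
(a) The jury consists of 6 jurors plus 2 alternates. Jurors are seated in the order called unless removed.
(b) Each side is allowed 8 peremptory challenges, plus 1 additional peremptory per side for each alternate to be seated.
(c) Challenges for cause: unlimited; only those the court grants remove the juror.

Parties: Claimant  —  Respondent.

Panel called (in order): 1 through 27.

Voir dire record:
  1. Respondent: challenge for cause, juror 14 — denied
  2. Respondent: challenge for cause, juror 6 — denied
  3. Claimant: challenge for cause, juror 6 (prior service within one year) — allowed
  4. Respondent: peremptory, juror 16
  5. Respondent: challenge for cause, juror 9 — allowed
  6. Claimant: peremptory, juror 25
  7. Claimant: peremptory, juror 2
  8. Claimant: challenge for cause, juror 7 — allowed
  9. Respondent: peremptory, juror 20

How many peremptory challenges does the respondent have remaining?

Respondent allotment: 8 base + 1 × 2 alternates = 10.
Respondent peremptories used: #16, #20 — 2 (for-cause on #14, #6, #9 don't count).
Remaining: 10 − 2 = 8.

8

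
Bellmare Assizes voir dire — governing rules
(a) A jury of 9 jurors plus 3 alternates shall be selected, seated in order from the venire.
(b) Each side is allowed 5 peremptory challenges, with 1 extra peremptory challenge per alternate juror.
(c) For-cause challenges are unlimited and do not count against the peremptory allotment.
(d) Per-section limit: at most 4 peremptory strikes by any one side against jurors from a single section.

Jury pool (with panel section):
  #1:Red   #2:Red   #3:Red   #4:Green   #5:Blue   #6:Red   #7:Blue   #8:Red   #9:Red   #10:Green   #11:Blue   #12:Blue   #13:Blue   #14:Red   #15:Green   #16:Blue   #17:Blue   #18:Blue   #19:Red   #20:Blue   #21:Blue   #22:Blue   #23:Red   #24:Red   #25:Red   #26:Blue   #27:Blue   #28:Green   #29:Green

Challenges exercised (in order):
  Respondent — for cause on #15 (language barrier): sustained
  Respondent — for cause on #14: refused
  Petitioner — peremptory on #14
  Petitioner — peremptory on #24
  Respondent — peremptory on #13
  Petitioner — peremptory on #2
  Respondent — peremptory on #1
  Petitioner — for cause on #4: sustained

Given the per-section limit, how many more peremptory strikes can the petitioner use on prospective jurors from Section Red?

1

Petitioner peremptories so far: #14, #24, #2 — 3 of 8 used, 5 left overall.
Against Section Red: #14, #24, #2 — 3 used; per-section cap 4 leaves 1.
Binding limit: min(5, 1) = 1.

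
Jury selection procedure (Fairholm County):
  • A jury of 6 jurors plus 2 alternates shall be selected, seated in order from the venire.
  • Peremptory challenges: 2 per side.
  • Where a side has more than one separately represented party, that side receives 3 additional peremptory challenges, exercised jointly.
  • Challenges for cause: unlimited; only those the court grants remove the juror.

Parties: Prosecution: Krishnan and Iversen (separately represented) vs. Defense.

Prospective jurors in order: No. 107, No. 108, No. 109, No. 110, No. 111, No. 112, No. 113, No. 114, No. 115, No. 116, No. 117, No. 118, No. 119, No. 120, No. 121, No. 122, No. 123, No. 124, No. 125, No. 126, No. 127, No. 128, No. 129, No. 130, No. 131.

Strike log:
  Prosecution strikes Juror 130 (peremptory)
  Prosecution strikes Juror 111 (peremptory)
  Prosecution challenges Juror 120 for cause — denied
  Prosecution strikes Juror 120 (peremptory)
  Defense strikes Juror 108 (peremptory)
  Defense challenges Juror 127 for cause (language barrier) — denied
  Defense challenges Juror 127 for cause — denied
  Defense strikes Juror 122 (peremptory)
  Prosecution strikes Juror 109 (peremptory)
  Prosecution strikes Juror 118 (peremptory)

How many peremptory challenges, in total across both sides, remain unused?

0

Prosecution allotment: 2 base + 3 multi-party = 5. Defense allotment: 2.
Prosecution peremptories used: #130, #111, #120, #109, #118 — 5 (the for-cause on #120 doesn't count).
Defense peremptories used: #108, #122 — 2 (for-cause on #127, #127 don't count).
Remaining: (5 − 5) + (2 − 2) = 0.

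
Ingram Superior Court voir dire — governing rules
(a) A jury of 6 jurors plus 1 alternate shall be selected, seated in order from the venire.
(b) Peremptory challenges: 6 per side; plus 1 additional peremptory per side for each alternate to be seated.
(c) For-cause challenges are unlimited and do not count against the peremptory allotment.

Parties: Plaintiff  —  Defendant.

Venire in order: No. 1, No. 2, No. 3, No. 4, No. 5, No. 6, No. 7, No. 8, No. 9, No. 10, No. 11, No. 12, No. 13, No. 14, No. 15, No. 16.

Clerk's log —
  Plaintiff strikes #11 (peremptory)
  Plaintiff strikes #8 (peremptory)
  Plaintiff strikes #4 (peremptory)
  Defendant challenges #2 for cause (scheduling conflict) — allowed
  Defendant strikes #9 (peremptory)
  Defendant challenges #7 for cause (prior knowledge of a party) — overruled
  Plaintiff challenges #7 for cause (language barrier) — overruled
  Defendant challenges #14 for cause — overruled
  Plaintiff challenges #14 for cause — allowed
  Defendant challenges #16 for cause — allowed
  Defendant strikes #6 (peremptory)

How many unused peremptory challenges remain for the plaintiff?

Plaintiff allotment: 6 base + 1 × 1 alternate = 7.
Plaintiff peremptories used: #11, #8, #4 — 3 (for-cause on #7, #14 don't count).
Remaining: 7 − 3 = 4.

4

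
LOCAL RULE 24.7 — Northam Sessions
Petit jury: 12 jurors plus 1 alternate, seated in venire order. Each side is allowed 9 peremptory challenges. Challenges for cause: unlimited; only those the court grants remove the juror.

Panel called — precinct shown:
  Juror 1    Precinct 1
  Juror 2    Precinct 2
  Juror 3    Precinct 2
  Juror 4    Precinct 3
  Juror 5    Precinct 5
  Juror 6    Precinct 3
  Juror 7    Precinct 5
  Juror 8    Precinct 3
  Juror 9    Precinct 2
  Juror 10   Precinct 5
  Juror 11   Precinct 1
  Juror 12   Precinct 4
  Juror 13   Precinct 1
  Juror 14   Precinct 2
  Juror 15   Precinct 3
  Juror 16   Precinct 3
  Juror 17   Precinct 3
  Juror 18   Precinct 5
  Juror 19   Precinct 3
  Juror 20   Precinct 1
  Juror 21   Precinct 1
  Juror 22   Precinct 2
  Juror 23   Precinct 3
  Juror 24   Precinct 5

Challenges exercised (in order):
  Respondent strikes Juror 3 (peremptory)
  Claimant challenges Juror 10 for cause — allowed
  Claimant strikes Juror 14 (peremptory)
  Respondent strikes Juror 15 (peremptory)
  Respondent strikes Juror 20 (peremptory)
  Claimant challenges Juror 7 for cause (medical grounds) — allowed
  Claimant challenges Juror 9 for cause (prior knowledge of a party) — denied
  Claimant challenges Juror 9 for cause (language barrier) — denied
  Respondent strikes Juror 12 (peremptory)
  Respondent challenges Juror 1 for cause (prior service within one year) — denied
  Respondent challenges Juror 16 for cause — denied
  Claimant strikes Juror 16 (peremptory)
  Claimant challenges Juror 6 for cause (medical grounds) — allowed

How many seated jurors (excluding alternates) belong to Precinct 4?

Removed: #3, #6, #7, #10, #12, #14, #15, #16, #20.
Seated jurors 1–12: #1, #2, #4, #5, #8, #9, #11, #13, #17, #18, #19, #21 (alternates #22 not counted).
None of those are in Precinct 4 → 0.

0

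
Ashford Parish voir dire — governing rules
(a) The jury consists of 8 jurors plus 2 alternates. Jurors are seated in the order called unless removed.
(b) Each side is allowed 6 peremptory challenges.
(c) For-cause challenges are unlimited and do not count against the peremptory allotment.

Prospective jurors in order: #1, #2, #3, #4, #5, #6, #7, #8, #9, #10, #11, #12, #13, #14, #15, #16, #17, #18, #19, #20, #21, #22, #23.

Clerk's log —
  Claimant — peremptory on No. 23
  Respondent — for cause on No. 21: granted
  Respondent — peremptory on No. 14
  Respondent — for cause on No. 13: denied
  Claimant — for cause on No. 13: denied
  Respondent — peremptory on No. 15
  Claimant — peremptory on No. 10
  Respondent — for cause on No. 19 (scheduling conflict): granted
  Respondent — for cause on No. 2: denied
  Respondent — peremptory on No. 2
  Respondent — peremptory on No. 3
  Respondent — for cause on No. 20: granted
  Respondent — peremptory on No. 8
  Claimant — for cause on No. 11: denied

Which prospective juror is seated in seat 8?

Removed: #2, #3, #8, #10, #14, #15, #19, #20, #21, #23. (#11, #13 stay — for-cause denied.)
Seating in order: seats 1–8 → #1, #4, #5, #6, #7, #9, #11, #12; alternates → #13, #16.
So seat 8 is #12.

12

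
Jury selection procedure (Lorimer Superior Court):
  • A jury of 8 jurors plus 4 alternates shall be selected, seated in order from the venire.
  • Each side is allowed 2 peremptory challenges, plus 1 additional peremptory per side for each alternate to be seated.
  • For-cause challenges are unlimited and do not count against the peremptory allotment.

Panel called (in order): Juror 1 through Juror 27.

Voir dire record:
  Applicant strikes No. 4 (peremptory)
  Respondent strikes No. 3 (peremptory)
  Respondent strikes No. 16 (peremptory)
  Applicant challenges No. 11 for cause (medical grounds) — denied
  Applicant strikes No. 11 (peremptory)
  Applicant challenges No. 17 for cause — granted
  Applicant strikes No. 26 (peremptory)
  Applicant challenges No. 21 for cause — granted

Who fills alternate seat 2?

13

Removed: #3, #4, #11, #16, #17, #21, #26.
Filling seats in venire order through position 10: #1, #2, #5, #6, #7, #8, #9, #10, #12, #13.
So alternate 2 is #13.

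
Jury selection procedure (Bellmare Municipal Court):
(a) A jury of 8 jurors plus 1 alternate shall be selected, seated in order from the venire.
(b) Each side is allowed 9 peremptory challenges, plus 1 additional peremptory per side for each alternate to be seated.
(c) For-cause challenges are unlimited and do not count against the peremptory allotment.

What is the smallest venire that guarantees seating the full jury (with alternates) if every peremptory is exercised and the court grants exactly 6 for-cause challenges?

35

Seats to fill: 8 + 1 alternates = 9.
Peremptories: 9 + 1×1 = 10 per side × 2 sides = 20.
For-cause removals: 6.
Minimum venire: 9 + 20 + 6 = 35.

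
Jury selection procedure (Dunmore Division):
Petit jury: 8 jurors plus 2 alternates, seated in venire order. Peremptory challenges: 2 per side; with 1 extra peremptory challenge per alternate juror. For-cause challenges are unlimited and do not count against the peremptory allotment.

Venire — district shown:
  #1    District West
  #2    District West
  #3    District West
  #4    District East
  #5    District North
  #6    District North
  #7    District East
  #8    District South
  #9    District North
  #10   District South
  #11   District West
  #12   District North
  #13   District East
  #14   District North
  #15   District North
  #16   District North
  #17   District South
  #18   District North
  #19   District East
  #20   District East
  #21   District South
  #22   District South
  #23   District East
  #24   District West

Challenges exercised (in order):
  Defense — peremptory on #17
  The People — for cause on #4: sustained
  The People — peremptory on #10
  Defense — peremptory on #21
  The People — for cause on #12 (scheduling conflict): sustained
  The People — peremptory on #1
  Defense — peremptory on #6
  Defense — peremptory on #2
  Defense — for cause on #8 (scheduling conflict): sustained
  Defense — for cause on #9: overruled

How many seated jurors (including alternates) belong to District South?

0

Removed: #1, #2, #4, #6, #8, #10, #12, #17, #21.
Seated (10 incl. alternates): #3, #5, #7, #9, #11, #13, #14, #15, #16, #18.
None of those are in District South → 0.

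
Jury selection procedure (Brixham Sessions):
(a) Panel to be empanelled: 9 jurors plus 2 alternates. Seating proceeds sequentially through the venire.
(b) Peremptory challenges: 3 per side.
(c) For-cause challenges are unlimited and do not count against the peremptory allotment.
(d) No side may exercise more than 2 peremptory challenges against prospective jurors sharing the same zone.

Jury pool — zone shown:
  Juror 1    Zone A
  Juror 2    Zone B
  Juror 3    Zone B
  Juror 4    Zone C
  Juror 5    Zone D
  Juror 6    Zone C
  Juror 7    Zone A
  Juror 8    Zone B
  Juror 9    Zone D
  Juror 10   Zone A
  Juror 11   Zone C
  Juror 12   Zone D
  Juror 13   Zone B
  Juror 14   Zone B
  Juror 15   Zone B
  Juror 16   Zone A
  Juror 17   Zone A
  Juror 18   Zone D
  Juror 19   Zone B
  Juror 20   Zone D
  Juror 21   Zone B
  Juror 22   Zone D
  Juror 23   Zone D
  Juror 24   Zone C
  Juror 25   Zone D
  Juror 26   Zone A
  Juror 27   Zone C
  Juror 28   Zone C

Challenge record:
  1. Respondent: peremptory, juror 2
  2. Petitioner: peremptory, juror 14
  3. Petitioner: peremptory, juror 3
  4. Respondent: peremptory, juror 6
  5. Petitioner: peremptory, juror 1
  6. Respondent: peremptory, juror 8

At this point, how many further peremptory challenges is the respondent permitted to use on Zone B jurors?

Respondent peremptories so far: #2, #6, #8 — 3 of 3 used, 0 left overall.
Against Zone B: #2, #8 — 2 used; per-zone cap 2 leaves 0.
Binding limit: min(0, 0) = 0.

0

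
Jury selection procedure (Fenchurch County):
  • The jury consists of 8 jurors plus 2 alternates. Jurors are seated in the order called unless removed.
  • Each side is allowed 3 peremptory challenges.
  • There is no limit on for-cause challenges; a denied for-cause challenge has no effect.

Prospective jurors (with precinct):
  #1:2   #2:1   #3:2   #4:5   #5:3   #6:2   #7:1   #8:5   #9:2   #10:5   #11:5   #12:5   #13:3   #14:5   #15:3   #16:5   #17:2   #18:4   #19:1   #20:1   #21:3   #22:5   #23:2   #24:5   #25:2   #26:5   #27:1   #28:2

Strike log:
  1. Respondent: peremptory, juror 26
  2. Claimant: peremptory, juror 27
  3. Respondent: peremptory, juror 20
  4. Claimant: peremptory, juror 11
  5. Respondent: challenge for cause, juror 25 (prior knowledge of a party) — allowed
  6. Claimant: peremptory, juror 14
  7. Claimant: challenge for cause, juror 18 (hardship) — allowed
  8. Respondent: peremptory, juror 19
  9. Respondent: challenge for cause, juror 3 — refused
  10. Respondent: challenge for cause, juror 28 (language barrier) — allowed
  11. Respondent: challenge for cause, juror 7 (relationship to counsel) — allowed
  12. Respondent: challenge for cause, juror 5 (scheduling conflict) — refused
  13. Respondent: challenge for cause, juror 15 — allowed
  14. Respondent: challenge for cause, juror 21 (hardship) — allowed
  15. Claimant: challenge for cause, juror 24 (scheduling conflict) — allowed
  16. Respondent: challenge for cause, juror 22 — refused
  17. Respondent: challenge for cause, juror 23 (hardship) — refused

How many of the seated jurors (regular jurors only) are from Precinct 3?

1

Removed: #7, #11, #14, #15, #18, #19, #20, #21, #24, #25, #26, #27, #28.
Seated jurors 1–8: #1, #2, #3, #4, #5, #6, #8, #9 (alternates #10, #12 not counted).
Of those, in Precinct 3: #5 → 1.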